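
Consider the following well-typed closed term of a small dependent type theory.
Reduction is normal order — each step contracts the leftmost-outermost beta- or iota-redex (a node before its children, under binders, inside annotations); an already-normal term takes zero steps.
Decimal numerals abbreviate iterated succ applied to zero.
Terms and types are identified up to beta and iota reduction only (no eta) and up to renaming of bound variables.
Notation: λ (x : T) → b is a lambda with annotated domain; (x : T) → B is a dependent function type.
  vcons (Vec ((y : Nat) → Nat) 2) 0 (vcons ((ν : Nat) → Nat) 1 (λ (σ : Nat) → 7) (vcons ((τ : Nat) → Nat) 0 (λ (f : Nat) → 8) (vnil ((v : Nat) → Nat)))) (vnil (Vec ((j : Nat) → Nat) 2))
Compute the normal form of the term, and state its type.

normal form:
  vcons (Vec ((y : Nat) → Nat) 2) 0 (vcons ((ν : Nat) → Nat) 1 (λ (σ : Nat) → 7) (vcons ((τ : Nat) → Nat) 0 (λ (f : Nat) → 8) (vnil ((v : Nat) → Nat)))) (vnil (Vec ((j : Nat) → Nat) 2))
the term's type:
  Vec (Vec ((y : Nat) → Nat) 2) 1
observation: the term is already in normal form.


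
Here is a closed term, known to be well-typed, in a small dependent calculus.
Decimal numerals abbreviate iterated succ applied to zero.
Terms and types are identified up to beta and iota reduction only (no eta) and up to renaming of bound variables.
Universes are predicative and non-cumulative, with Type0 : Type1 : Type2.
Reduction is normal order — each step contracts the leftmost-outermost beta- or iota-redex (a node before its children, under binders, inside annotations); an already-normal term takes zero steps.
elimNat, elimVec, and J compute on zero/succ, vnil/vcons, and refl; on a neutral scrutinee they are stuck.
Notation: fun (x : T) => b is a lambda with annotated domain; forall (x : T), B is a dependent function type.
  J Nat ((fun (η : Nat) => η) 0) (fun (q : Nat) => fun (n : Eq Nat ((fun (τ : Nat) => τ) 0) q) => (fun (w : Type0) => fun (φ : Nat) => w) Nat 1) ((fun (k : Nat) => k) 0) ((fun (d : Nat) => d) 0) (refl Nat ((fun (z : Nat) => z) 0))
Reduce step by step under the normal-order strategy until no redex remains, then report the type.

normal-order reduction:
  J Nat ((fun (η : Nat) => η) 0) (fun (q : Nat) => fun (n : Eq Nat ((fun (τ : Nat) => τ) 0) q) => (fun (w : Type0) => fun (φ : Nat) => w) Nat 1) ((fun (k : Nat) => k) 0) ((fun (d : Nat) => d) 0) (refl Nat ((fun (z : Nat) => z) 0))
  ~> (fun (η : Nat) => η) 0
  ~> 0
inferred type:
  Nat


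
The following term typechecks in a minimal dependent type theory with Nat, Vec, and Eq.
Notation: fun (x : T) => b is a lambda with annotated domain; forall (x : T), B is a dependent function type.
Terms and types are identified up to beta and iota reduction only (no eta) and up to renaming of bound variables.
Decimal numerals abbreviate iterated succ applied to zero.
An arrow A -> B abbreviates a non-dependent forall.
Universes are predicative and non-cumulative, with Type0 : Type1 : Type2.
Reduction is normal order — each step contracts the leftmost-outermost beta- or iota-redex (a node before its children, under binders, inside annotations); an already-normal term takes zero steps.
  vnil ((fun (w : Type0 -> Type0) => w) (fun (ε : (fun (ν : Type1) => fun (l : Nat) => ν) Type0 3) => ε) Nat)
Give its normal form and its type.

resulting normal form:
  vnil Nat
the term's type:
  Vec Nat 0
observation: reduction starts at a beta-redex, and 2 normal-order steps reach the normal form.


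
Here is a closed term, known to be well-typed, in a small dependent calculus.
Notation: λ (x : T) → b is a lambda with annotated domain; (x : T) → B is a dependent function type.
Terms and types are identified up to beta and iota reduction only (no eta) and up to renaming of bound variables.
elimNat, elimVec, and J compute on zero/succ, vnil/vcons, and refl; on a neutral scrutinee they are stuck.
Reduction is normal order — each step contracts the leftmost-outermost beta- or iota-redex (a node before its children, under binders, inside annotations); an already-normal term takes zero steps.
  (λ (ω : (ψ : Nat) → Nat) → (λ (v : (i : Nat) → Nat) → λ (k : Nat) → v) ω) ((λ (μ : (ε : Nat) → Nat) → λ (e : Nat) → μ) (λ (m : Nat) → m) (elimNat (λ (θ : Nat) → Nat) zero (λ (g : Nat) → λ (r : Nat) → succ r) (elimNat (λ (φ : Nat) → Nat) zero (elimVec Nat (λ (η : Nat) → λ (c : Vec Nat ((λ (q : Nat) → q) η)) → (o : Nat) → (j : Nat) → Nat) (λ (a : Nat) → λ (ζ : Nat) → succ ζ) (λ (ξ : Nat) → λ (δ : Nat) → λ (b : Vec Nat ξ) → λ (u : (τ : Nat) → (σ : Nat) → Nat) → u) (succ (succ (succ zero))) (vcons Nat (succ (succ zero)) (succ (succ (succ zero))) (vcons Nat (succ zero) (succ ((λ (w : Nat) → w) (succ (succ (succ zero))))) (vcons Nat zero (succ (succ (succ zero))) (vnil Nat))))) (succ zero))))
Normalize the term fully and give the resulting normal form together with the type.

normal form:
  λ (ω : Nat) → λ (ψ : Nat) → ψ
inferred type:
  (ω : Nat) → (ψ : Nat) → Nat
observation: the leftmost-outermost redex is a beta-redex, and normalization takes 4 steps.


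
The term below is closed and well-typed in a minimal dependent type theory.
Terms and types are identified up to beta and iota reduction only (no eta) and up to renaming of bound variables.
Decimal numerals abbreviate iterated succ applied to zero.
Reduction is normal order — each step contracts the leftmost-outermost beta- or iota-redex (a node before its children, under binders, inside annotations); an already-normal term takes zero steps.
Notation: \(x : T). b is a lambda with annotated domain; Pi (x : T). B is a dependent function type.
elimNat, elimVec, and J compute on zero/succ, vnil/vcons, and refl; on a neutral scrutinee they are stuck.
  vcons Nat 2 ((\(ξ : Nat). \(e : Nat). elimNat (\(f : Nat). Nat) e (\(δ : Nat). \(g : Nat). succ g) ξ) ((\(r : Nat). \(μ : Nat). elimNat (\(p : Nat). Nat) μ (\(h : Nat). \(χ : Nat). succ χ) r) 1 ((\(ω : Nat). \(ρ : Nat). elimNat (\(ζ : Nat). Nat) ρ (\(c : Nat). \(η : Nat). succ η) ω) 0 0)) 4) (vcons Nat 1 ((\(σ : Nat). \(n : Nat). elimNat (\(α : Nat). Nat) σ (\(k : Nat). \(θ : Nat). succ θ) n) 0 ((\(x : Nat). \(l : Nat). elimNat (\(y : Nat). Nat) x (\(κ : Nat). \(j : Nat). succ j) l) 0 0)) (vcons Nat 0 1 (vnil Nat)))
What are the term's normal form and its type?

reduced normal form:
  vcons Nat 2 5 (vcons Nat 1 0 (vcons Nat 0 1 (vnil Nat)))
inferred type:
  Vec Nat 3
observation: the leftmost-outermost redex is a beta-redex, and normalization takes 21 steps.


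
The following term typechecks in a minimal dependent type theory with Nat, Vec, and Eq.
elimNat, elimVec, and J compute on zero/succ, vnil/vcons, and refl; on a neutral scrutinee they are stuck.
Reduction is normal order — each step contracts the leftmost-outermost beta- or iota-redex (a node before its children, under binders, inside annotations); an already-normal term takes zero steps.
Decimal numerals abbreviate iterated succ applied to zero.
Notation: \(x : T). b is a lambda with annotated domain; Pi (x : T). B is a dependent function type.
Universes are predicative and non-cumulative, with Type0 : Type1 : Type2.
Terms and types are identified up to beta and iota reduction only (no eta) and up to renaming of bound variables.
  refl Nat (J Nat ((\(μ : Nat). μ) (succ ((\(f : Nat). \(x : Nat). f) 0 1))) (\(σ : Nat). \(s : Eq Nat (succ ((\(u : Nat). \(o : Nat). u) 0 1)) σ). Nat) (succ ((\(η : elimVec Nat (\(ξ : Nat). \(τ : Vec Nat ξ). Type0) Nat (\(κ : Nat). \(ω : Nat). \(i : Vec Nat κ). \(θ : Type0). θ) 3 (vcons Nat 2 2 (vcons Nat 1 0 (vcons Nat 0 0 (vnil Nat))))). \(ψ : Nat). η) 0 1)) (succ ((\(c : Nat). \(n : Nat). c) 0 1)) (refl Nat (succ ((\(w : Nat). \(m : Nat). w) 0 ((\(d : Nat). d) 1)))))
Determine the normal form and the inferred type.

resulting normal form:
  refl Nat 1
type:
  Eq Nat 1 1


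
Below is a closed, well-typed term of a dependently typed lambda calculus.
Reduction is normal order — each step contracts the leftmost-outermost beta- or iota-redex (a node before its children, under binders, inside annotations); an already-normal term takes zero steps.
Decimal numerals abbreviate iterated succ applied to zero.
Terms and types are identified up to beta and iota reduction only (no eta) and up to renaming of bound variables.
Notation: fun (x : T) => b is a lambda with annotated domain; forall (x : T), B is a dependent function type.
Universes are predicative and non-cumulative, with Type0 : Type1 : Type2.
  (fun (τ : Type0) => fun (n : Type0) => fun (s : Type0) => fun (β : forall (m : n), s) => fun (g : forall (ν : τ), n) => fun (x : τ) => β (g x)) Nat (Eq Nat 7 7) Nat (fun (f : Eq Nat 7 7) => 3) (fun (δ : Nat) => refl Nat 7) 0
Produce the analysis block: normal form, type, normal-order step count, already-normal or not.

normal form:
  3
inferred type:
  Nat
reduction steps (normal order): 7
started in normal form: no
first contracted redex: a beta-redex


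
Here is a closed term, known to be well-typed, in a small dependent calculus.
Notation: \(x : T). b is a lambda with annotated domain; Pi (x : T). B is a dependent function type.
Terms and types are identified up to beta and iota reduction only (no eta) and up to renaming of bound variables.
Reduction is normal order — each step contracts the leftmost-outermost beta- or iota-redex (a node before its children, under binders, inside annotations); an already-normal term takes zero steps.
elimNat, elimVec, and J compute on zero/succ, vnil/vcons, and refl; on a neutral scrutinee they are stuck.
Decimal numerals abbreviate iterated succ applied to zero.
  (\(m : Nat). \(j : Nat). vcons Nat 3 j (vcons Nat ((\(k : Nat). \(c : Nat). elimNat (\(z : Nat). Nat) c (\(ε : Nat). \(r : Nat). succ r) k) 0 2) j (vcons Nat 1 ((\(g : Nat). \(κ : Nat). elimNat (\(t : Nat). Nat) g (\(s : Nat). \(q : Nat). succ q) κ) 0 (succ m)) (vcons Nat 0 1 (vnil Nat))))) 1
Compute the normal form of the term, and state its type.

reduced normal form:
  \(m : Nat). vcons Nat 3 m (vcons Nat 2 m (vcons Nat 1 2 (vcons Nat 0 1 (vnil Nat))))
inferred type:
  Pi (m : Nat). Vec Nat 4


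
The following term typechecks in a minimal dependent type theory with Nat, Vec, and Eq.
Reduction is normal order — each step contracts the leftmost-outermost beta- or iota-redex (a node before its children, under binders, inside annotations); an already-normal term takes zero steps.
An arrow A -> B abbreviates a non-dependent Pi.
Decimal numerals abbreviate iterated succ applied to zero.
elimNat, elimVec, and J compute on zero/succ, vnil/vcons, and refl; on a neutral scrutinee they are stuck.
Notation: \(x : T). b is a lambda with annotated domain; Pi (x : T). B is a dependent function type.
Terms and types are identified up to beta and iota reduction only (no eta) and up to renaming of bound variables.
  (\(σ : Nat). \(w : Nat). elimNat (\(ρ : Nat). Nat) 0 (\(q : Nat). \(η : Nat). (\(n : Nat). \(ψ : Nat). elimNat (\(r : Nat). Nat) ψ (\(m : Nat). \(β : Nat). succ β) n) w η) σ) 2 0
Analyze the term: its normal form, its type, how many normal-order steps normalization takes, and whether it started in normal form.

reduced normal form:
  0
inferred type:
  Nat
steps to reach normal form (normal order): 15
term was already normal: no
first redex: a beta-redex


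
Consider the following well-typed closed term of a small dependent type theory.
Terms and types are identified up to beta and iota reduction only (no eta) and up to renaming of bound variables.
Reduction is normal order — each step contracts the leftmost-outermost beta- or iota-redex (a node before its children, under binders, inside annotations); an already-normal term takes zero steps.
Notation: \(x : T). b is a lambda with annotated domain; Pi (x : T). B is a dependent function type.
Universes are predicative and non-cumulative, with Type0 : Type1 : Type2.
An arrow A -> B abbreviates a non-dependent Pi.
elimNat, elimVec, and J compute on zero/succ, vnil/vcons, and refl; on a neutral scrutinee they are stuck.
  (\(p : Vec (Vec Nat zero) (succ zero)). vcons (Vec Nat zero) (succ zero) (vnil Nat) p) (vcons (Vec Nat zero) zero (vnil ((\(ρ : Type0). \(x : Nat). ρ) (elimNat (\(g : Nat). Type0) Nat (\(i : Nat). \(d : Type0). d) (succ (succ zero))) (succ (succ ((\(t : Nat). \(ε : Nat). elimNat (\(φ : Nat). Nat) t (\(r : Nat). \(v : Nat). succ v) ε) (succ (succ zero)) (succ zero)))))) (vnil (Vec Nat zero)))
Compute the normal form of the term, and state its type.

resulting normal form:
  vcons (Vec Nat zero) (succ zero) (vnil Nat) (vcons (Vec Nat zero) zero (vnil Nat) (vnil (Vec Nat zero)))
inferred type:
  Vec (Vec Nat zero) (succ (succ zero))
observation: 10 normal-order steps separate the term from its normal form.


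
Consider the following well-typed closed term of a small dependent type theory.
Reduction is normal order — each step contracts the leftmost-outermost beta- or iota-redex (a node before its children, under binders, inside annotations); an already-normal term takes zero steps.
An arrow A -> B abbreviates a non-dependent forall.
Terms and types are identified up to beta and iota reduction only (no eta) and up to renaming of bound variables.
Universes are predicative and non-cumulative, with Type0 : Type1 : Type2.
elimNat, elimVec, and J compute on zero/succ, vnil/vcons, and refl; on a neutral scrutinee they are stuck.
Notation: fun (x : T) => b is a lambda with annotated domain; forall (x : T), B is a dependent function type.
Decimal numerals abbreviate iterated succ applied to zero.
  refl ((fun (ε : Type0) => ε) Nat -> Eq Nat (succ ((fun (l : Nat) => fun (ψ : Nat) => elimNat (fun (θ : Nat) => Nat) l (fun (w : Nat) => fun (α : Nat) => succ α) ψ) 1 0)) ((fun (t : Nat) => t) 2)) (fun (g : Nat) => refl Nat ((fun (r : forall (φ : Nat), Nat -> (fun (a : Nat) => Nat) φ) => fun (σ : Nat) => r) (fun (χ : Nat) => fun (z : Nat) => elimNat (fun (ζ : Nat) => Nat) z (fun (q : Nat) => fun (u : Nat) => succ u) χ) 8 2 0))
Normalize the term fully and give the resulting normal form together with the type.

reduced normal form:
  refl (Nat -> Eq Nat 2 2) (fun (ε : Nat) => refl Nat 2)
type:
  Eq (Nat -> Eq Nat 2 2) (fun (ε : Nat) => refl Nat 2) (fun (l : Nat) => refl Nat 2)
observation: the term reaches its normal form after 16 normal-order steps.


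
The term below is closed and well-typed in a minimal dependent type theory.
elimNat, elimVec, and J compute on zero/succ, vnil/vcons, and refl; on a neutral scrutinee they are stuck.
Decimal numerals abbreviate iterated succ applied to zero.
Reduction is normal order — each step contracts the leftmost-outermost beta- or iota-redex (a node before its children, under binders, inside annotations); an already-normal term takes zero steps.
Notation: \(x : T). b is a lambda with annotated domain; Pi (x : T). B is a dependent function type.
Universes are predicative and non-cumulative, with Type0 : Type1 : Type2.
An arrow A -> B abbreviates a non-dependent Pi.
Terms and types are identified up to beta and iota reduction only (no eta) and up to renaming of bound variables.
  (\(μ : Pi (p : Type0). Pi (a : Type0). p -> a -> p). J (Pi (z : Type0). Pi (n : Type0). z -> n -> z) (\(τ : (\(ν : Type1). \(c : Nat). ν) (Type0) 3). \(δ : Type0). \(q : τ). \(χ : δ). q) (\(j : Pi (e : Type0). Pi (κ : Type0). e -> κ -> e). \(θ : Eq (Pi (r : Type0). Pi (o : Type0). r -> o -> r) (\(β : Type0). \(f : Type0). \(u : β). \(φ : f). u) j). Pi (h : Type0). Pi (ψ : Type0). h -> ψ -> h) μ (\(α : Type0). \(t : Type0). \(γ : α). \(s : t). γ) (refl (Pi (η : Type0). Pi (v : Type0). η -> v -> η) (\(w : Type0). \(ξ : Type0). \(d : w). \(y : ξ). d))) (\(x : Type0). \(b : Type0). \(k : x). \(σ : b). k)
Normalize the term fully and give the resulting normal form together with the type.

normal form:
  \(μ : Type0). \(p : Type0). \(a : μ). \(z : p). a
type:
  Pi (μ : Type0). Pi (p : Type0). μ -> p -> μ
observation: reduction starts at a beta-redex, and 2 normal-order steps reach the normal form.


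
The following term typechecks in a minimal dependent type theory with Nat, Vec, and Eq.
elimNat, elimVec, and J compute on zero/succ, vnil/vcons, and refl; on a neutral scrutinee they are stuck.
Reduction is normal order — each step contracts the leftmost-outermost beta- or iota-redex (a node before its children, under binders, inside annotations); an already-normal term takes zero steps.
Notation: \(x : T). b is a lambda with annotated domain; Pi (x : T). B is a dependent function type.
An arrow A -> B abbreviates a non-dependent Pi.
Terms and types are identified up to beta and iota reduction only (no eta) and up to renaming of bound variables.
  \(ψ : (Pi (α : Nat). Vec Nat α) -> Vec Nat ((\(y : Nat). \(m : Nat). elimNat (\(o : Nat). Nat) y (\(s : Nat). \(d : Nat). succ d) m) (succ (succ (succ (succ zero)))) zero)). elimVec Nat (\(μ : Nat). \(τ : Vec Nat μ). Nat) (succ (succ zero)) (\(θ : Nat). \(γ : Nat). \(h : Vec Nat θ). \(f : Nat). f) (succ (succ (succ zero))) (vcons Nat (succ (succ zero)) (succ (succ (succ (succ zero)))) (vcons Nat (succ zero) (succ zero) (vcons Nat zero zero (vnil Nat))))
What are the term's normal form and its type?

resulting normal form:
  \(ψ : (Pi (α : Nat). Vec Nat α) -> Vec Nat (succ (succ (succ (succ zero))))). succ (succ zero)
the term's type:
  ((Pi (ψ : Nat). Vec Nat ψ) -> Vec Nat (succ (succ (succ (succ zero))))) -> Nat
observation: normalization takes exactly 19 steps under the normal-order strategy.


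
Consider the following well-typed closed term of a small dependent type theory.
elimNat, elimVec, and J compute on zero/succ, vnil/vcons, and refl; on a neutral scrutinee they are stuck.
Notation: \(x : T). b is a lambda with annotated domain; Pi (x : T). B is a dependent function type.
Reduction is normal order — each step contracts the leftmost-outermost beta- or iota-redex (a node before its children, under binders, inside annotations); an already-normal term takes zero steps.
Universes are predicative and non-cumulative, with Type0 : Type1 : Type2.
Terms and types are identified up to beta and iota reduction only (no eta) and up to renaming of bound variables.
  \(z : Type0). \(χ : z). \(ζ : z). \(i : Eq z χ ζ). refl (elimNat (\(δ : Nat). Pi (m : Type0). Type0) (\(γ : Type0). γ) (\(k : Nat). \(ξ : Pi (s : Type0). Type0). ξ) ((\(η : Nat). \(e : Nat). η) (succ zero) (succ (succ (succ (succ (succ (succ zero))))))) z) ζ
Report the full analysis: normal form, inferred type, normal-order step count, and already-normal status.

normal form:
  \(z : Type0). \(χ : z). \(ζ : z). \(i : Eq z χ ζ). refl z ζ
the term's type:
  Pi (z : Type0). Pi (χ : z). Pi (ζ : z). Pi (i : Eq z χ ζ). Eq z ζ ζ
steps to reach normal form (normal order): 7
term was already normal: no
first redex: a beta-redex


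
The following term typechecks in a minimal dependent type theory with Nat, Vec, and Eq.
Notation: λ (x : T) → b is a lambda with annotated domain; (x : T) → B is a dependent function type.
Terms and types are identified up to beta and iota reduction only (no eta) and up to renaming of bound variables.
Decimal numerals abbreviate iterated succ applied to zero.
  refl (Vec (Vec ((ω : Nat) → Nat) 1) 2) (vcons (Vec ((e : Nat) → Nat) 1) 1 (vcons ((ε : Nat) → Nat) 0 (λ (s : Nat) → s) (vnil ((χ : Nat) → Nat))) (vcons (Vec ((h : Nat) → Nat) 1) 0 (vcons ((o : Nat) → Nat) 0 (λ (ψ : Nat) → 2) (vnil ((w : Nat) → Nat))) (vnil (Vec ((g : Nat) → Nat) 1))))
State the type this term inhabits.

inferred type:
  Eq (Vec (Vec ((ω : Nat) → Nat) 1) 2) (vcons (Vec ((e : Nat) → Nat) 1) 1 (vcons ((ε : Nat) → Nat) 0 (λ (s : Nat) → s) (vnil ((χ : Nat) → Nat))) (vcons (Vec ((h : Nat) → Nat) 1) 0 (vcons ((o : Nat) → Nat) 0 (λ (ψ : Nat) → 2) (vnil ((w : Nat) → Nat))) (vnil (Vec ((g : Nat) → Nat) 1)))) (vcons (Vec ((η : Nat) → Nat) 1) 1 (vcons ((γ : Nat) → Nat) 0 (λ (c : Nat) → c) (vnil ((r : Nat) → Nat))) (vcons (Vec ((φ : Nat) → Nat) 1) 0 (vcons ((ζ : Nat) → Nat) 0 (λ (f : Nat) → 2) (vnil ((ν : Nat) → Nat))) (vnil (Vec ((y : Nat) → Nat) 1))))


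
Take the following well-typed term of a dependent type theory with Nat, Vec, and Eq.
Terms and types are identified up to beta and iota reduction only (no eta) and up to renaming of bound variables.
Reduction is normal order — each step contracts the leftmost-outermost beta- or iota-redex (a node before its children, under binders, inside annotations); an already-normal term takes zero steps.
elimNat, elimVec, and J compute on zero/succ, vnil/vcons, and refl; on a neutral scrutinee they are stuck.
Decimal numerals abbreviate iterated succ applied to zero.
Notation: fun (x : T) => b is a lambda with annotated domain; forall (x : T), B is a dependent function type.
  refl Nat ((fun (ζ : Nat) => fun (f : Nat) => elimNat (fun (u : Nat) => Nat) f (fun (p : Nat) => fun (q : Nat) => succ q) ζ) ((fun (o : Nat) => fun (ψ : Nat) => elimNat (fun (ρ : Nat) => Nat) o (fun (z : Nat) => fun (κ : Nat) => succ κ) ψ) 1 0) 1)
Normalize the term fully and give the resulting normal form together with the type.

normal form:
  refl Nat 2
type:
  Eq Nat 2 2


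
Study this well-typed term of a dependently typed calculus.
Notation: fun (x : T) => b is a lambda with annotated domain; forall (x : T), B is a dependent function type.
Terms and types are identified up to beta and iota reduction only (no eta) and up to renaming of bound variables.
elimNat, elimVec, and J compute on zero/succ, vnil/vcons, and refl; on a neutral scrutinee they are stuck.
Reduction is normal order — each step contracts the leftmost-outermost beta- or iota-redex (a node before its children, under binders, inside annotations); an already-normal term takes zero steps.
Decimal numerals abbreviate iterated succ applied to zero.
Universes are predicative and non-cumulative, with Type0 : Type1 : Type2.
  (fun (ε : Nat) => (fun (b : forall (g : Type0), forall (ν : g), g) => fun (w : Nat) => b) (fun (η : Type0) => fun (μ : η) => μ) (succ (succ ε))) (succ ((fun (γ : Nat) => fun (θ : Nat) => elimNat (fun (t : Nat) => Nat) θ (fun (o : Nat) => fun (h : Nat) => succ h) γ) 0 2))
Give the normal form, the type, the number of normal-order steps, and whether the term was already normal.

reduced normal form:
  fun (ε : Type0) => fun (b : ε) => b
type:
  forall (ε : Type0), forall (b : ε), ε
steps to reach normal form (normal order): 3
term was already normal: no
first redex: a beta-redex


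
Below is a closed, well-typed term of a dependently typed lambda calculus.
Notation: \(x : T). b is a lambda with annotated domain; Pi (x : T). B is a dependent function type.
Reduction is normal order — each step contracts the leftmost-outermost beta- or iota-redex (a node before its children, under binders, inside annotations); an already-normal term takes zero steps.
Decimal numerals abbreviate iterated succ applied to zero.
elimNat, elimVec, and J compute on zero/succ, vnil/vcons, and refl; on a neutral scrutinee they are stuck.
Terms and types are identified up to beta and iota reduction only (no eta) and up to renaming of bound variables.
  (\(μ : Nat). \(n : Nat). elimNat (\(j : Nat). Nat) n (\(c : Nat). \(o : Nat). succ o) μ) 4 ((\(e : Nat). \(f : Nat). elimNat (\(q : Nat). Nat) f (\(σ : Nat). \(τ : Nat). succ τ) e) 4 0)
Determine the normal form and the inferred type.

normal form:
  8
the term's type:
  Nat
observation: the term reaches its normal form after 30 normal-order steps.


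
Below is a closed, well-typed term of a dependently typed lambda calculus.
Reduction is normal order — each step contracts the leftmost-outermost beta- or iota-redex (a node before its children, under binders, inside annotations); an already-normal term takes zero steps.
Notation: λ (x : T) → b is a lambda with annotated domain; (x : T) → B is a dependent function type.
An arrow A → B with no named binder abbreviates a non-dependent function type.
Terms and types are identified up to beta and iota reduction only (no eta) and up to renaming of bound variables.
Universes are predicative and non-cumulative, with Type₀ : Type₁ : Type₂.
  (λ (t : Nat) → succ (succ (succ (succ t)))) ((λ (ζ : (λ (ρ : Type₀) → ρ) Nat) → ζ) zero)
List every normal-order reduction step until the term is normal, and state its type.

reduction (normal order):
  (λ (t : Nat) → succ (succ (succ (succ t)))) ((λ (ζ : (λ (ρ : Type₀) → ρ) Nat) → ζ) zero)
  ~> succ (succ (succ (succ ((λ (t : (λ (ζ : Type₀) → ζ) Nat) → t) zero))))
  ~> succ (succ (succ (succ zero)))
the term's type:
  Nat


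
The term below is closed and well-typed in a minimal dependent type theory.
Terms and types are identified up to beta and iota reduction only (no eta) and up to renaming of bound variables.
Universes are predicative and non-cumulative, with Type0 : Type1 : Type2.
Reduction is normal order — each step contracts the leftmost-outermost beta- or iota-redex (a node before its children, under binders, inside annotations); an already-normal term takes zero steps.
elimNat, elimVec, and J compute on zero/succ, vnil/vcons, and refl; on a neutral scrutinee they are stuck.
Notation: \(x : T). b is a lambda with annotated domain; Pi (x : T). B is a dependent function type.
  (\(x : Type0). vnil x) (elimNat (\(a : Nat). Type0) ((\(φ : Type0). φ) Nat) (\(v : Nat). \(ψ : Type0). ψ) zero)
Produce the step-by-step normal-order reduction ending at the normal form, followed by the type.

normal-order reduction sequence:
  (\(x : Type0). vnil x) (elimNat (\(a : Nat). Type0) ((\(φ : Type0). φ) Nat) (\(v : Nat). \(ψ : Type0). ψ) zero)
  ~> vnil (elimNat (\(x : Nat). Type0) ((\(a : Type0). a) Nat) (\(φ : Nat). \(v : Type0). v) zero)
  ~> vnil ((\(x : Type0). x) Nat)
  ~> vnil Nat
inferred type:
  Vec Nat zero


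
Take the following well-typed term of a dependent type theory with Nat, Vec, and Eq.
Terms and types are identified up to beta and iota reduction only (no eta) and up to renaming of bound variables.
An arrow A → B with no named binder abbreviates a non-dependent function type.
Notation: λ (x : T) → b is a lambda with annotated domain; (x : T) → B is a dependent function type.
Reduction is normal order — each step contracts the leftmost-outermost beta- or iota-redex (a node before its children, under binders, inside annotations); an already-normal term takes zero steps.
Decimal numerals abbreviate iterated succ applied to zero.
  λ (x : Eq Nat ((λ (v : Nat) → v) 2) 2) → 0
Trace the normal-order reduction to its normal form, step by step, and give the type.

normal-order reduction:
  λ (x : Eq Nat ((λ (v : Nat) → v) 2) 2) → 0
  ~> λ (x : Eq Nat 2 2) → 0
type:
  Eq Nat 2 2 → Nat


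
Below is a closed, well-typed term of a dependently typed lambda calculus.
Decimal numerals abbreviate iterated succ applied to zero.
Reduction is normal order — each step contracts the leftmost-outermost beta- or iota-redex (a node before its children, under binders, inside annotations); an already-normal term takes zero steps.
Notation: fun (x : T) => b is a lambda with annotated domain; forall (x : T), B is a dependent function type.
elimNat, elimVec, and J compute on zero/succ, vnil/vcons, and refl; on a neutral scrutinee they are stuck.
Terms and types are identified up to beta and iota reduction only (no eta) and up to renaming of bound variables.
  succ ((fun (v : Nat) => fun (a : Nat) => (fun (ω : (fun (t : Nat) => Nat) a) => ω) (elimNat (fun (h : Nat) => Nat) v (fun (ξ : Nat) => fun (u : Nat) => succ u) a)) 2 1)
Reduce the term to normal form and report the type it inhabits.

resulting normal form:
  4
type:
  Nat
observation: the term reaches its normal form after 7 normal-order steps.


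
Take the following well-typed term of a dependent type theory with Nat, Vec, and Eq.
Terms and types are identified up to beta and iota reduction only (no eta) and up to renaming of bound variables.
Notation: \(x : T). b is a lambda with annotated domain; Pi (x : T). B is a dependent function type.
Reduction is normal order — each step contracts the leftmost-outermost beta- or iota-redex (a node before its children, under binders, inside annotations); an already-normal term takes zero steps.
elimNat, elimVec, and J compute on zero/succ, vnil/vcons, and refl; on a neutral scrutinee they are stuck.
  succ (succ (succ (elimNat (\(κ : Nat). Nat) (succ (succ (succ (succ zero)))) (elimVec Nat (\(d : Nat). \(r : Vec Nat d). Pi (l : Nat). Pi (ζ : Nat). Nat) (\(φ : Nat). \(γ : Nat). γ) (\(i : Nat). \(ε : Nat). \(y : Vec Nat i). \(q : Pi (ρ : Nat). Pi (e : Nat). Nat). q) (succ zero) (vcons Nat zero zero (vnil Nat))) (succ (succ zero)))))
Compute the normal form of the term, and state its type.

normal form:
  succ (succ (succ (succ (succ (succ (succ zero))))))
inferred type:
  Nat
observation: contracting an elimNat iota-redex first, the term normalizes in 19 steps.


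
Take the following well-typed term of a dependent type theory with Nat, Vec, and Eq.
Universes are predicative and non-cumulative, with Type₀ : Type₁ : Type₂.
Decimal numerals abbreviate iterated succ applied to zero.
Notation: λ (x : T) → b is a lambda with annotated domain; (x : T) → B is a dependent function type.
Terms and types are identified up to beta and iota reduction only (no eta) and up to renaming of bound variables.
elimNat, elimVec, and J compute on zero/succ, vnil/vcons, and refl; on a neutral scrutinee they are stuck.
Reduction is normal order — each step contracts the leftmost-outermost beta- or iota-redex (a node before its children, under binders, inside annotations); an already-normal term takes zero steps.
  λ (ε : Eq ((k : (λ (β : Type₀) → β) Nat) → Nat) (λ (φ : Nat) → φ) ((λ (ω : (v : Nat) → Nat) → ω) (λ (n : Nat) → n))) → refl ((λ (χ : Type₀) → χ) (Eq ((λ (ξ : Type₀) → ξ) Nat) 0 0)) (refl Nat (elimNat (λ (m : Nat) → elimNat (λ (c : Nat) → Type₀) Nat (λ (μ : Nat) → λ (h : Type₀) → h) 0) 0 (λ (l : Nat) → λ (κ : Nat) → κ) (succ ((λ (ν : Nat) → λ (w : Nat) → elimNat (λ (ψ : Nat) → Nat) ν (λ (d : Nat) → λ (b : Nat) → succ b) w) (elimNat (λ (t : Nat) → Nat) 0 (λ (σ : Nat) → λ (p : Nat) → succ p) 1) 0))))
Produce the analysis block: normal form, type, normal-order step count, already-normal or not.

resulting normal form:
  λ (ε : Eq ((k : Nat) → Nat) (λ (β : Nat) → β) (λ (φ : Nat) → φ)) → refl (Eq Nat 0 0) (refl Nat 0)
inferred type:
  (ε : Eq ((k : Nat) → Nat) (λ (β : Nat) → β) (λ (φ : Nat) → φ)) → Eq (Eq Nat 0 0) (refl Nat 0) (refl Nat 0)
steps to reach normal form (normal order): 19
term was already normal: no
first contracted redex: a beta-redex


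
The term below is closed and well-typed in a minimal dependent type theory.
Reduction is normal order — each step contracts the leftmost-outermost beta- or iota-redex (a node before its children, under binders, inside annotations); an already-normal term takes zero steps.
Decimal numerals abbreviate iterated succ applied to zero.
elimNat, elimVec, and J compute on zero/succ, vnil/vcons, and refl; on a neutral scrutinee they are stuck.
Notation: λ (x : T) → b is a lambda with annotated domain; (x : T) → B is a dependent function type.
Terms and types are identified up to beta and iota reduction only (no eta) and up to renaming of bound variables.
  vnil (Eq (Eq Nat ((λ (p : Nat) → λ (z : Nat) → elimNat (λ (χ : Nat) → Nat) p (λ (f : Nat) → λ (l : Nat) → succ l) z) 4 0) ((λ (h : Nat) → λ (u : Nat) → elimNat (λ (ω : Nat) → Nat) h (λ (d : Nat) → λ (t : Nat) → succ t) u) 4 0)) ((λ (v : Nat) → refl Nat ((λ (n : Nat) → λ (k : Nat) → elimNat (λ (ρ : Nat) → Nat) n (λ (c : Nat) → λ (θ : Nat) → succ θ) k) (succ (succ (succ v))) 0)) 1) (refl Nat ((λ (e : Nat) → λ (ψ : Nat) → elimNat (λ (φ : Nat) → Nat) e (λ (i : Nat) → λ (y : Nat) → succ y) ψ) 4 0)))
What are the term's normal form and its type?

normal form:
  vnil (Eq (Eq Nat 4 4) (refl Nat 4) (refl Nat 4))
type:
  Vec (Eq (Eq Nat 4 4) (refl Nat 4) (refl Nat 4)) 0
observation: 13 normal-order steps separate the term from its normal form.


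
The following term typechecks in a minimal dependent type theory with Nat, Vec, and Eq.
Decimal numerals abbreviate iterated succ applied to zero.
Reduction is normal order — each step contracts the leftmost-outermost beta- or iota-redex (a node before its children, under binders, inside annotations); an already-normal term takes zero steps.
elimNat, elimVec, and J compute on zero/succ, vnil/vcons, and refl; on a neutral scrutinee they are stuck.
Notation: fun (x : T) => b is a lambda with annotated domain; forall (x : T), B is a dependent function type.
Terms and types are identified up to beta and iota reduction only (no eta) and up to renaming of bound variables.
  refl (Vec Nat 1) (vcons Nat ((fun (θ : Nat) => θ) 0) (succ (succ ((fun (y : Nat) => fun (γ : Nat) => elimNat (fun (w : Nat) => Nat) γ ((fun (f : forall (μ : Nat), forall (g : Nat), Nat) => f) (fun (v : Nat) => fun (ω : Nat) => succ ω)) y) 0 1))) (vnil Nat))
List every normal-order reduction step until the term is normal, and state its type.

normal-order reduction:
  refl (Vec Nat 1) (vcons Nat ((fun (θ : Nat) => θ) 0) (succ (succ ((fun (y : Nat) => fun (γ : Nat) => elimNat (fun (w : Nat) => Nat) γ ((fun (f : forall (μ : Nat), forall (g : Nat), Nat) => f) (fun (v : Nat) => fun (ω : Nat) => succ ω)) y) 0 1))) (vnil Nat))
  ~> refl (Vec Nat 1) (vcons Nat 0 (succ (succ ((fun (θ : Nat) => fun (y : Nat) => elimNat (fun (γ : Nat) => Nat) y ((fun (w : forall (f : Nat), forall (μ : Nat), Nat) => w) (fun (g : Nat) => fun (v : Nat) => succ v)) θ) 0 1))) (vnil Nat))
  ~> refl (Vec Nat 1) (vcons Nat 0 (succ (succ ((fun (θ : Nat) => elimNat (fun (y : Nat) => Nat) θ ((fun (γ : forall (w : Nat), forall (f : Nat), Nat) => γ) (fun (μ : Nat) => fun (g : Nat) => succ g)) 0) 1))) (vnil Nat))
  ~> refl (Vec Nat 1) (vcons Nat 0 (succ (succ (elimNat (fun (θ : Nat) => Nat) 1 ((fun (y : forall (γ : Nat), forall (w : Nat), Nat) => y) (fun (f : Nat) => fun (μ : Nat) => succ μ)) 0))) (vnil Nat))
  ~> refl (Vec Nat 1) (vcons Nat 0 3 (vnil Nat))
inferred type:
  Eq (Vec Nat 1) (vcons Nat 0 3 (vnil Nat)) (vcons Nat 0 3 (vnil Nat))


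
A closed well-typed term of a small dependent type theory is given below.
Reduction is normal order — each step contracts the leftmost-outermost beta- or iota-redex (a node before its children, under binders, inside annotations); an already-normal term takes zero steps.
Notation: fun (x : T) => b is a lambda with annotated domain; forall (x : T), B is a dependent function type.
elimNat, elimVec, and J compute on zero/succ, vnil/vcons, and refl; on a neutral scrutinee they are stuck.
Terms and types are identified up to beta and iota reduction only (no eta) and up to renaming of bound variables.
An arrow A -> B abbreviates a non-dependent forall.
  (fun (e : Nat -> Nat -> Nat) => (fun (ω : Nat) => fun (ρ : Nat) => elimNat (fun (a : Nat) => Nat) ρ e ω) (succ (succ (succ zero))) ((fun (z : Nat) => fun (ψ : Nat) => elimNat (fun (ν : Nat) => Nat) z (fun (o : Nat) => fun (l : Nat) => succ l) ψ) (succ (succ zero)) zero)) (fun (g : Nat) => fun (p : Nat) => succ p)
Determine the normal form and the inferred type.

reduced normal form:
  succ (succ (succ (succ (succ zero))))
type:
  Nat
observation: normalization takes exactly 16 steps under the normal-order strategy.


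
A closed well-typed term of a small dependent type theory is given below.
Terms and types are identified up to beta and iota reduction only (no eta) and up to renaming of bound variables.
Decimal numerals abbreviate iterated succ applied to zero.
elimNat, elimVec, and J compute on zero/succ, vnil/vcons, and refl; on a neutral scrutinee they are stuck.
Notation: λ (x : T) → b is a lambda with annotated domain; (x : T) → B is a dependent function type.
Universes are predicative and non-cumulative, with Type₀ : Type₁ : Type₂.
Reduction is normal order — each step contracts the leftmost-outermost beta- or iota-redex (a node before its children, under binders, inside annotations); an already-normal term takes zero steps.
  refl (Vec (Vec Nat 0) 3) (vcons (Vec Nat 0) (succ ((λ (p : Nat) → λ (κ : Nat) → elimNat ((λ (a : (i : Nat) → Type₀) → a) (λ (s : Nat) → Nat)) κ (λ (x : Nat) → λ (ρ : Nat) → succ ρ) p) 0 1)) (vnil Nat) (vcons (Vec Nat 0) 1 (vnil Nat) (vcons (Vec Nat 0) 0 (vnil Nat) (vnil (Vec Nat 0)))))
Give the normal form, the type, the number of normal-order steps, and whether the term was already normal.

resulting normal form:
  refl (Vec (Vec Nat 0) 3) (vcons (Vec Nat 0) 2 (vnil Nat) (vcons (Vec Nat 0) 1 (vnil Nat) (vcons (Vec Nat 0) 0 (vnil Nat) (vnil (Vec Nat 0)))))
the term's type:
  Eq (Vec (Vec Nat 0) 3) (vcons (Vec Nat 0) 2 (vnil Nat) (vcons (Vec Nat 0) 1 (vnil Nat) (vcons (Vec Nat 0) 0 (vnil Nat) (vnil (Vec Nat 0))))) (vcons (Vec Nat 0) 2 (vnil Nat) (vcons (Vec Nat 0) 1 (vnil Nat) (vcons (Vec Nat 0) 0 (vnil Nat) (vnil (Vec Nat 0)))))
reduction steps (normal order): 3
term was already normal: no
first contracted redex: a beta-redex


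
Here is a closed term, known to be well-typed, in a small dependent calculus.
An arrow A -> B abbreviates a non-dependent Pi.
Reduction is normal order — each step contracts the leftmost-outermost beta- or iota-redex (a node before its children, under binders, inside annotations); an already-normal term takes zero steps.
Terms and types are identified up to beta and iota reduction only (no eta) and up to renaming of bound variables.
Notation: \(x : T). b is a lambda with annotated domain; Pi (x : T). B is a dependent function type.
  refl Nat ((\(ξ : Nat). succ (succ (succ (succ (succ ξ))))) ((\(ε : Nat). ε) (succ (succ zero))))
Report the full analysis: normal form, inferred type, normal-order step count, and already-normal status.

resulting normal form:
  refl Nat (succ (succ (succ (succ (succ (succ (succ zero)))))))
type:
  Eq Nat (succ (succ (succ (succ (succ (succ (succ zero))))))) (succ (succ (succ (succ (succ (succ (succ zero)))))))
steps to reach normal form (normal order): 2
term was already normal: no
first contracted redex: a beta-redex


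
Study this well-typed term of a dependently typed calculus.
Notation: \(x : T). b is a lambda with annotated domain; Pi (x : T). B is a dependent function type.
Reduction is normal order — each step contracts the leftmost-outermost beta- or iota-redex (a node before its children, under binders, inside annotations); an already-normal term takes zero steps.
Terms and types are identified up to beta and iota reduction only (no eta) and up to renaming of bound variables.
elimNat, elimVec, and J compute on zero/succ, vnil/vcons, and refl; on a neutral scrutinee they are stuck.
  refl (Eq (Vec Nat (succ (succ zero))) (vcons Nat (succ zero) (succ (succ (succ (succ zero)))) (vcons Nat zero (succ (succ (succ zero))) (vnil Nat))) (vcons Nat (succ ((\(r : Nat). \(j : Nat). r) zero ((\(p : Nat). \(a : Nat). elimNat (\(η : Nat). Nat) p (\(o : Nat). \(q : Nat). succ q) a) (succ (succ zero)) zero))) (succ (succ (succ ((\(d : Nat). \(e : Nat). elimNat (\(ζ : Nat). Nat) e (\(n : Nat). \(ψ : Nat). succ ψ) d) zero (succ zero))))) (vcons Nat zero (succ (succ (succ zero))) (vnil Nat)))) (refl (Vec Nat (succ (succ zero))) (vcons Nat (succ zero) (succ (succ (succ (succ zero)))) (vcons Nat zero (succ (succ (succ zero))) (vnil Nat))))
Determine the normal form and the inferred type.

reduced normal form:
  refl (Eq (Vec Nat (succ (succ zero))) (vcons Nat (succ zero) (succ (succ (succ (succ zero)))) (vcons Nat zero (succ (succ (succ zero))) (vnil Nat))) (vcons Nat (succ zero) (succ (succ (succ (succ zero)))) (vcons Nat zero (succ (succ (succ zero))) (vnil Nat)))) (refl (Vec Nat (succ (succ zero))) (vcons Nat (succ zero) (succ (succ (succ (succ zero)))) (vcons Nat zero (succ (succ (succ zero))) (vnil Nat))))
inferred type:
  Eq (Eq (Vec Nat (succ (succ zero))) (vcons Nat (succ zero) (succ (succ (succ (succ zero)))) (vcons Nat zero (succ (succ (succ zero))) (vnil Nat))) (vcons Nat (succ zero) (succ (succ (succ (succ zero)))) (vcons Nat zero (succ (succ (succ zero))) (vnil Nat)))) (refl (Vec Nat (succ (succ zero))) (vcons Nat (succ zero) (succ (succ (succ (succ zero)))) (vcons Nat zero (succ (succ (succ zero))) (vnil Nat)))) (refl (Vec Nat (succ (succ zero))) (vcons Nat (succ zero) (succ (succ (succ (succ zero)))) (vcons Nat zero (succ (succ (succ zero))) (vnil Nat))))
observation: the first redex contracted is a beta-redex; the normal form is reached in 5 normal-order steps.
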